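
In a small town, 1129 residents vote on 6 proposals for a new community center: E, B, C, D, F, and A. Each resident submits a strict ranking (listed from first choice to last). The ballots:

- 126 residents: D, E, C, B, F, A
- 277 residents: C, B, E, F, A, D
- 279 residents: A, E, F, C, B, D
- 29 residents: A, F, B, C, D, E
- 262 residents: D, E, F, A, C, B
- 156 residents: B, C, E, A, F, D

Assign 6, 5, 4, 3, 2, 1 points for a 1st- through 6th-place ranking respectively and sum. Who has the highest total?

E: 126·5 + 277·4 + 279·5 + 29·1 + 262·5 + 156·4 = 5096
B: 126·3 + 277·5 + 279·2 + 29·4 + 262·1 + 156·6 = 3635
C: 126·4 + 277·6 + 279·3 + 29·3 + 262·2 + 156·5 = 4394
D: 126·6 + 277·1 + 279·1 + 29·2 + 262·6 + 156·1 = 3098
F: 126·2 + 277·3 + 279·4 + 29·5 + 262·4 + 156·2 = 3704
A: 126·1 + 277·2 + 279·6 + 29·6 + 262·3 + 156·3 = 3782
E has the highest Borda score (5096).

E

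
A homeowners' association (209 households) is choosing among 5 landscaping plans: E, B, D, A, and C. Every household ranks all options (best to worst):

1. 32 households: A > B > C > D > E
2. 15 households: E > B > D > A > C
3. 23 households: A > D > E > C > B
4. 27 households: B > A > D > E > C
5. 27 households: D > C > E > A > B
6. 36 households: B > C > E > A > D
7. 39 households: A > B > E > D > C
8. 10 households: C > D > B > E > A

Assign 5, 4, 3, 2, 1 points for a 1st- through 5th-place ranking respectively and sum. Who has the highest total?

A

E: 32·1 + 15·5 + 23·3 + 27·2 + 27·3 + 36·3 + 39·3 + 10·2 = 556
B: 32·4 + 15·4 + 23·1 + 27·5 + 27·1 + 36·5 + 39·4 + 10·3 = 739
D: 32·2 + 15·3 + 23·4 + 27·3 + 27·5 + 36·1 + 39·2 + 10·4 = 571
A: 32·5 + 15·2 + 23·5 + 27·4 + 27·2 + 36·2 + 39·5 + 10·1 = 744
C: 32·3 + 15·1 + 23·2 + 27·1 + 27·4 + 36·4 + 39·1 + 10·5 = 525
A has the highest Borda score (744).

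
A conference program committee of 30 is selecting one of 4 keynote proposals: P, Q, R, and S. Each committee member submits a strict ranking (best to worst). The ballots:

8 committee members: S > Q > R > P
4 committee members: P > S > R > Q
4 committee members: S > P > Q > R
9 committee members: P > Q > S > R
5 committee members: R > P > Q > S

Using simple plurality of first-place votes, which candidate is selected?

First-place votes: P 13, Q 0, R 5, S 12.
P has the most first-place votes.

P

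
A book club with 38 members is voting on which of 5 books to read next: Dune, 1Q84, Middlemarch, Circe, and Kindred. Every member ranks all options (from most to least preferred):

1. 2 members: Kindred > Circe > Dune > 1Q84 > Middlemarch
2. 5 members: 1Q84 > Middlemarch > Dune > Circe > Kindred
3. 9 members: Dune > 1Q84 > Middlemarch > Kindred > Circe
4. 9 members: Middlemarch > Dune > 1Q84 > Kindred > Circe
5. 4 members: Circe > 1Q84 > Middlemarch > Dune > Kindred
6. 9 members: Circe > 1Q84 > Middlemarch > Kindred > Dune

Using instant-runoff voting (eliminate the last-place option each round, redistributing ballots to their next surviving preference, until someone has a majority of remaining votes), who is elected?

Round 1: Dune 9, 1Q84 5, Middlemarch 9, Circe 13, Kindred 2. Eliminate Kindred.
Round 2: Dune 9, 1Q84 5, Middlemarch 9, Circe 15. Eliminate 1Q84.
Round 3: Dune 9, Middlemarch 14, Circe 15. Eliminate Dune.
Round 4: Middlemarch 23, Circe 15. Middlemarch has a majority.

Middlemarch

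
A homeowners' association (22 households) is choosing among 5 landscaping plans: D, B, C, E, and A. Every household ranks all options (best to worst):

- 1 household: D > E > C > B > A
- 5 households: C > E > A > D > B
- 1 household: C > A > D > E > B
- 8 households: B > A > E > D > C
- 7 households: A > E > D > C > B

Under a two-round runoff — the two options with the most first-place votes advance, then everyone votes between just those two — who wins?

A

Round 1 first-place votes: D 1, B 8, C 6, E 0, A 7.
B and A advance.
Runoff: B is preferred to A by 9 voters; A by 13.
A wins the runoff.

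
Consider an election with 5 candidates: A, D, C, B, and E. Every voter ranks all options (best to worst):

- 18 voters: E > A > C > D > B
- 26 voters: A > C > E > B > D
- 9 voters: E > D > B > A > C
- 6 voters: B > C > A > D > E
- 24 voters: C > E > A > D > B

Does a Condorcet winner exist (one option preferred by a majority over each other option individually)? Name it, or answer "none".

Checking pairwise contests:
E beats A 51–32.
A beats D 74–9.
A beats C 53–30.
A beats B 68–15.
C beats E 56–27.
Every option loses at least one head-to-head, so there is no Condorcet winner.

none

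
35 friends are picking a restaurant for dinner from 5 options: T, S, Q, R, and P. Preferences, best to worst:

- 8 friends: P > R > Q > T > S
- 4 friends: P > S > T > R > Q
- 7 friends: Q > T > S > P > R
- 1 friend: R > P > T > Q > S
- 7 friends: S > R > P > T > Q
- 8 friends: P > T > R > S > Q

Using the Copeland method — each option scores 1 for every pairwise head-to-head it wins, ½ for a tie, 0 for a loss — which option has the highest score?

P

T: beats S, Q, and R; loses to P → score 3.
S: beats Q and R; loses to T and P → score 2.
Q: loses to T, S, R, and P → score 0.
R: beats Q; loses to T, S, and P → score 1.
P: beats T, S, Q, and R → score 4.
P has the best pairwise record.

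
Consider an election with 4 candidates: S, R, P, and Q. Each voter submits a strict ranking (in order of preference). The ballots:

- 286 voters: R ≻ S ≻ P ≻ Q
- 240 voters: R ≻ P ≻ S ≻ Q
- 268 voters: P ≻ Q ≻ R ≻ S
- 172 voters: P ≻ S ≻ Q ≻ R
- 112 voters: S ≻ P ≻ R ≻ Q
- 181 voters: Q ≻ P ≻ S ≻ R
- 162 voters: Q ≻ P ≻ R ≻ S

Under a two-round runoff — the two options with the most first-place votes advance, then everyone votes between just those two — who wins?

Round 1 first-place votes: S 112, R 526, P 440, Q 343.
R and P advance.
Runoff: R is preferred to P by 526 voters; P by 895.
P wins the runoff.

P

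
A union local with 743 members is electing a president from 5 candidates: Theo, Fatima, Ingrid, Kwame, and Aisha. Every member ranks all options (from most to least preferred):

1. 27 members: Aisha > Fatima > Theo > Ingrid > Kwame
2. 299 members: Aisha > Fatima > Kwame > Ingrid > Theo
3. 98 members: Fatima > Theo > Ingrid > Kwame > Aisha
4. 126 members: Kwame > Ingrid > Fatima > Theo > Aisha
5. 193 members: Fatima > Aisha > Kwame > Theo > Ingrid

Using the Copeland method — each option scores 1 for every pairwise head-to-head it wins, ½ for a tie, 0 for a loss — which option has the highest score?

Theo: loses to Fatima, Ingrid, Kwame, and Aisha → score 0.
Fatima: beats Theo, Ingrid, Kwame, and Aisha → score 4.
Ingrid: beats Theo; loses to Fatima, Kwame, and Aisha → score 1.
Kwame: beats Theo and Ingrid; loses to Fatima and Aisha → score 2.
Aisha: beats Theo, Ingrid, and Kwame; loses to Fatima → score 3.
Fatima has the best pairwise record.

Fatima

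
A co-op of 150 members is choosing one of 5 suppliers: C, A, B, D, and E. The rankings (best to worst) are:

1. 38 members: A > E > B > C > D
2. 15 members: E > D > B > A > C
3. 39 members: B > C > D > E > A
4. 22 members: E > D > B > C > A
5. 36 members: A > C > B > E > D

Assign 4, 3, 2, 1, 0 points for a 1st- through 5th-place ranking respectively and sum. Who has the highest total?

B

C: 38·1 + 15·0 + 39·3 + 22·1 + 36·3 = 285
A: 38·4 + 15·1 + 39·0 + 22·0 + 36·4 = 311
B: 38·2 + 15·2 + 39·4 + 22·2 + 36·2 = 378
D: 38·0 + 15·3 + 39·2 + 22·3 + 36·0 = 189
E: 38·3 + 15·4 + 39·1 + 22·4 + 36·1 = 337
B has the highest Borda score (378).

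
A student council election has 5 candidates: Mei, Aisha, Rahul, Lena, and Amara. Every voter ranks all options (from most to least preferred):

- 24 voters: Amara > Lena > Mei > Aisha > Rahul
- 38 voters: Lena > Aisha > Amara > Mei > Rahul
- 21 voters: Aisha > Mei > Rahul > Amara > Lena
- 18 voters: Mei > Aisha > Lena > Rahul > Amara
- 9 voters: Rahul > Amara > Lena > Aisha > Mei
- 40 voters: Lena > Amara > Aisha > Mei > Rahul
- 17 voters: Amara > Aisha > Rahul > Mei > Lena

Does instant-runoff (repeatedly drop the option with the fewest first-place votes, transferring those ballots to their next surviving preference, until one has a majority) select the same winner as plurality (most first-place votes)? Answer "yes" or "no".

yes

Instant-runoff — R1 Mei 18, Aisha 21, Rahul 9, Lena 78, Amara 41 (Rahul out); R2 Mei 18, Aisha 21, Lena 78, Amara 50 (Mei out); R3 Aisha 39, Lena 78, Amara 50 (Aisha out); R4 Lena 96, Amara 71 (Lena winner). Winner: Lena.
Plurality — first-place votes: Mei 18, Aisha 21, Rahul 9, Lena 78, Amara 41. Winner: Lena.
The two methods agree.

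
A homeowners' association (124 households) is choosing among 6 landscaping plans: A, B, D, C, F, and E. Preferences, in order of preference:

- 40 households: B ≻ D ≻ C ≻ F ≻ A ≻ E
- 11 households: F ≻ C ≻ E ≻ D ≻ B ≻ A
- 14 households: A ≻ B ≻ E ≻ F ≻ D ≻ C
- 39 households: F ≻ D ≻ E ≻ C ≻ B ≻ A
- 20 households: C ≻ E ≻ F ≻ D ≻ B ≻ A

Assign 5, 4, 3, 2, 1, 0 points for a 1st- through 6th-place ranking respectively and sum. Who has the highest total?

F

A: 40·1 + 11·0 + 14·5 + 39·0 + 20·0 = 110
B: 40·5 + 11·1 + 14·4 + 39·1 + 20·1 = 326
D: 40·4 + 11·2 + 14·1 + 39·4 + 20·2 = 392
C: 40·3 + 11·4 + 14·0 + 39·2 + 20·5 = 342
F: 40·2 + 11·5 + 14·2 + 39·5 + 20·3 = 418
E: 40·0 + 11·3 + 14·3 + 39·3 + 20·4 = 272
F has the highest Borda score (418).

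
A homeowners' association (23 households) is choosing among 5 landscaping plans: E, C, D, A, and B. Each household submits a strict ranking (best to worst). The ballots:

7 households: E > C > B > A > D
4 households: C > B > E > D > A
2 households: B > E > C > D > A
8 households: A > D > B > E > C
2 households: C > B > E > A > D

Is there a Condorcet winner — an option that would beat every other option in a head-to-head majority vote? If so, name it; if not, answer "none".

none

Checking pairwise contests:
B beats E 16–7.
E beats C 17–6.
E beats D 15–8.
E beats A 15–8.
C beats B 13–10.
Every option loses at least one head-to-head, so there is no Condorcet winner.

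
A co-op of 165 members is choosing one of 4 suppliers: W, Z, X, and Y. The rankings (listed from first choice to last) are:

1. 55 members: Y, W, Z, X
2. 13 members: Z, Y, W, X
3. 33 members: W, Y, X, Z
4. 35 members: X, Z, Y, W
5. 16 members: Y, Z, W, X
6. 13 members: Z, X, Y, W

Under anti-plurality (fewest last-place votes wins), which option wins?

Last-place votes: W 48, Z 33, X 84, Y 0.
Y is ranked last by the fewest voters, so Y wins.

Y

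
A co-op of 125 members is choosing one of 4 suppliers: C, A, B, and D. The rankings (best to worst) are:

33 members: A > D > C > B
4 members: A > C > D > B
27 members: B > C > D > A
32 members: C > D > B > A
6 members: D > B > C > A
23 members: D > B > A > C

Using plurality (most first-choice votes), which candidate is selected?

A

First-place votes: C 32, A 37, B 27, D 29.
A has the most first-place votes.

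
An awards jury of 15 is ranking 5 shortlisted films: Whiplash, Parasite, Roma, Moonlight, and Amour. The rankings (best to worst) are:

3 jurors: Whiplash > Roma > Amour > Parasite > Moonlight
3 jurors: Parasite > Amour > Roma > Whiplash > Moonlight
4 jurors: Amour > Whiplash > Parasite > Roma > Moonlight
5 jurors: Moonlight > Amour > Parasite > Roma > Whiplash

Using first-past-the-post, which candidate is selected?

First-place votes: Whiplash 3, Parasite 3, Roma 0, Moonlight 5, Amour 4.
Moonlight has the most first-place votes.

Moonlight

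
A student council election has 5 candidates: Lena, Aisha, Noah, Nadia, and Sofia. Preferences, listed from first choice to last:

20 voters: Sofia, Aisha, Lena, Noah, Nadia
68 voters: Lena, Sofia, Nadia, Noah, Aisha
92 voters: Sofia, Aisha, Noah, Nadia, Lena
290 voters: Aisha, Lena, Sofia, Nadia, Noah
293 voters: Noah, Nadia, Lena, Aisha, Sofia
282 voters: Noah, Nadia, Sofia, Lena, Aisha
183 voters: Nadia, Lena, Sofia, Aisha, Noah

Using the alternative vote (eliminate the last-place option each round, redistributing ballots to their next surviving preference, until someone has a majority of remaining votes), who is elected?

Noah

Round 1: Lena 68, Aisha 290, Noah 575, Nadia 183, Sofia 112. Eliminate Lena.
Round 2: Aisha 290, Noah 575, Nadia 183, Sofia 180. Eliminate Sofia.
Round 3: Aisha 402, Noah 575, Nadia 251. Eliminate Nadia.
Round 4: Aisha 585, Noah 643. Noah has a majority.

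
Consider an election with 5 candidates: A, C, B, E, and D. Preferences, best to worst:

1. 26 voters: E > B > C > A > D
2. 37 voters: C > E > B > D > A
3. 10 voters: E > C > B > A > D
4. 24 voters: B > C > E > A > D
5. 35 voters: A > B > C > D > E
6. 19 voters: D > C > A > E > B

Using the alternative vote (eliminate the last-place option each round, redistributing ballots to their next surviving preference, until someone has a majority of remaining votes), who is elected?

C

Round 1: A 35, C 37, B 24, E 36, D 19. Eliminate D.
Round 2: A 35, C 56, B 24, E 36. Eliminate B.
Round 3: A 35, C 80, E 36. C has a majority.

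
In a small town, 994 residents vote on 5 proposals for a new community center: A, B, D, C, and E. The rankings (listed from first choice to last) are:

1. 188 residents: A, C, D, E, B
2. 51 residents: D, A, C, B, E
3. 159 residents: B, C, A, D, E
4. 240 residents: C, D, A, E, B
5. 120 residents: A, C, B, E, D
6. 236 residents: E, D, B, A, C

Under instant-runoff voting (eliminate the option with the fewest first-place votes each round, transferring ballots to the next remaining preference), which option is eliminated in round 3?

Round 1: A 308, B 159, D 51, C 240, E 236. Eliminate D.
Round 2: A 359, B 159, C 240, E 236. Eliminate B.
Round 3: A 359, C 399, E 236. Eliminate E.

E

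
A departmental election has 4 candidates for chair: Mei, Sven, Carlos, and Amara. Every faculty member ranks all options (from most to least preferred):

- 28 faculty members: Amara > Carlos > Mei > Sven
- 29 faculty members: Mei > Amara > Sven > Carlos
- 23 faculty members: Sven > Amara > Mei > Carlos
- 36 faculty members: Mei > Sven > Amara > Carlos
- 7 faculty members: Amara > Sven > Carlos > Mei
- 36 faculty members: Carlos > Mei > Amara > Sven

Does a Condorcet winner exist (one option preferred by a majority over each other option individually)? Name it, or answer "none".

Mei vs Sven: 129–30 for Mei.
Mei vs Carlos: 88–71 for Mei.
Mei vs Amara: 101–58 for Mei.
Mei beats every other option head-to-head.

Mei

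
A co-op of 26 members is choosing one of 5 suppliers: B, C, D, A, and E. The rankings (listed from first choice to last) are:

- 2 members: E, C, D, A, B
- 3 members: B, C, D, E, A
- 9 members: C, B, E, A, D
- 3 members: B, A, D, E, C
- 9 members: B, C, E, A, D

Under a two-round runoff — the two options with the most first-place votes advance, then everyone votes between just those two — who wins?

Round 1 first-place votes: B 15, C 9, D 0, A 0, E 2.
B and C advance.
Runoff: B is preferred to C by 15 voters; C by 11.
B wins the runoff.

B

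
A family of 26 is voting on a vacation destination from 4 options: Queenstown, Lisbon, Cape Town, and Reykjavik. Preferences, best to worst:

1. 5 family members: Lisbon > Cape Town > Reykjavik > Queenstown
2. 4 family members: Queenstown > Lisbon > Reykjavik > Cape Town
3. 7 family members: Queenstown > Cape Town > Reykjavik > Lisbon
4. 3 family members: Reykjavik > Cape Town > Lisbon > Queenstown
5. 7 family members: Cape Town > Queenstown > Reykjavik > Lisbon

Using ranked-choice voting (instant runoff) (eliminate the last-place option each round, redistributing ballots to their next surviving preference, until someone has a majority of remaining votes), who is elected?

Cape Town

Round 1: Queenstown 11, Lisbon 5, Cape Town 7, Reykjavik 3. Eliminate Reykjavik.
Round 2: Queenstown 11, Lisbon 5, Cape Town 10. Eliminate Lisbon.
Round 3: Queenstown 11, Cape Town 15. Cape Town has a majority.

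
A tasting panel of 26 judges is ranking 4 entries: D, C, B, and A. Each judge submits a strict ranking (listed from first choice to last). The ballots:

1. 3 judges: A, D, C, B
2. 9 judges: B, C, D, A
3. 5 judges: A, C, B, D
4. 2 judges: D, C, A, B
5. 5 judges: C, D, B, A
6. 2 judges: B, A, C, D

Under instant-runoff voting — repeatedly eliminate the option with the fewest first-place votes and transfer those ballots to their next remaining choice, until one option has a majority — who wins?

B

Round 1: D 2, C 5, B 11, A 8. Eliminate D.
Round 2: C 7, B 11, A 8. Eliminate C.
Round 3: B 16, A 10. B has a majority.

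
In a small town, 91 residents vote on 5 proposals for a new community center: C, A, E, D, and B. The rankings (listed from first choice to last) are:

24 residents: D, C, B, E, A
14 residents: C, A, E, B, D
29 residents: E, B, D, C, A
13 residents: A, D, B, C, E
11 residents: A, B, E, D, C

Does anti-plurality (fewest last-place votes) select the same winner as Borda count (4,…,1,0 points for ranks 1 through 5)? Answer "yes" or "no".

yes

Anti-plurality — last-place votes: C 11, A 53, E 13, D 14, B 0. Winner: B.
Borda — scores: C 170, A 138, E 190, D 204, B 208. Winner: B.
The two methods agree.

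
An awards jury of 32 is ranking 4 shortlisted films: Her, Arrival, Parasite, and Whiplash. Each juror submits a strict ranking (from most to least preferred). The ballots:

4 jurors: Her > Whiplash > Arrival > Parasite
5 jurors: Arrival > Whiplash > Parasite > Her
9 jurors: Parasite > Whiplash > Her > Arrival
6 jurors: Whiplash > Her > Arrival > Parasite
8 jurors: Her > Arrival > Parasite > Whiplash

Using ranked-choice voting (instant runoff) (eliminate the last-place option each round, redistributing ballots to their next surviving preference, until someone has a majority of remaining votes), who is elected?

Whiplash

Round 1: Her 12, Arrival 5, Parasite 9, Whiplash 6. Eliminate Arrival.
Round 2: Her 12, Parasite 9, Whiplash 11. Eliminate Parasite.
Round 3: Her 12, Whiplash 20. Whiplash has a majority.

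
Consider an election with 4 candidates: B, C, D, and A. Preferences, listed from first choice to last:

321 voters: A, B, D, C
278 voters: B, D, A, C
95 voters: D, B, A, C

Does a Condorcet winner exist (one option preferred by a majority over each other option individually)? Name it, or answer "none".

B

B vs C: 694–0 for B.
B vs D: 599–95 for B.
B vs A: 373–321 for B.
B beats every other option head-to-head.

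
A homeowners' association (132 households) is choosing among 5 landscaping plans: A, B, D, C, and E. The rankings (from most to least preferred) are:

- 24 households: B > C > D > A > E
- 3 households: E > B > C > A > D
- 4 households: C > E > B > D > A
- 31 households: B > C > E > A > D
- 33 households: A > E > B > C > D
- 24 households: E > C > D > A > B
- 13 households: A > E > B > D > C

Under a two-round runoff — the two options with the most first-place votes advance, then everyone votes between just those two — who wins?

Round 1 first-place votes: A 46, B 55, D 0, C 4, E 27.
B and A advance.
Runoff: B is preferred to A by 62 voters; A by 70.
A wins the runoff.

A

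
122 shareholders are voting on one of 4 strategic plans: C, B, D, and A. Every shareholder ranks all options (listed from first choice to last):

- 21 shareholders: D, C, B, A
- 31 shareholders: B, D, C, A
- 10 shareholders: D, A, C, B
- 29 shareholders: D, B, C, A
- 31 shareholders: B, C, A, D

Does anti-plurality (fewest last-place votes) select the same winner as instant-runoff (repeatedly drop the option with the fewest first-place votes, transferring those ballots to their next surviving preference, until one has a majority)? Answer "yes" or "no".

Anti-plurality — last-place votes: C 0, B 10, D 31, A 81. Winner: C.
Instant-runoff — R1 C 0, B 62, D 60, A 0 (B winner). Winner: B.
The two methods disagree.

no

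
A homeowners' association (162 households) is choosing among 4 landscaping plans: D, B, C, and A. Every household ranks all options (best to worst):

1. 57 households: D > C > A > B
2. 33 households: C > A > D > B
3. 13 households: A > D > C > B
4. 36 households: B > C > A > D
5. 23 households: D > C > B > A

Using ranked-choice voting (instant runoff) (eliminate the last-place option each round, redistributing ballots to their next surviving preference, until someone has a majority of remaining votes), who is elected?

Round 1: D 80, B 36, C 33, A 13. Eliminate A.
Round 2: D 93, B 36, C 33. D has a majority.

D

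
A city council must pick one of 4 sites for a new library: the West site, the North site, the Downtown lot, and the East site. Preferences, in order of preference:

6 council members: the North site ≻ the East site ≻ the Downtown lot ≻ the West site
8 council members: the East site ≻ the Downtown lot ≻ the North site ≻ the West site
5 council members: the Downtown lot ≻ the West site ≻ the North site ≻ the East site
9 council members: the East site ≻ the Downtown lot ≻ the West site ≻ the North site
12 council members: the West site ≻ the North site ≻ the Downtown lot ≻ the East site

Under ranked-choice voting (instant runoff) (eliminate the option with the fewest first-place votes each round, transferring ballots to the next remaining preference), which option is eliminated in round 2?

the North site

Round 1: the West site 12, the North site 6, the Downtown lot 5, the East site 17. Eliminate the Downtown lot.
Round 2: the West site 17, the North site 6, the East site 17. Eliminate the North site.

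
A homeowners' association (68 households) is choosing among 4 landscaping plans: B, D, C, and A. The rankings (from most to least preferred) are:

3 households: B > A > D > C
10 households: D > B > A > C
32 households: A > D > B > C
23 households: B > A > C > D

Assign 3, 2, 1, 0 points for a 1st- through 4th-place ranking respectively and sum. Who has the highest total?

A

B: 3·3 + 10·2 + 32·1 + 23·3 = 130
D: 3·1 + 10·3 + 32·2 + 23·0 = 97
C: 3·0 + 10·0 + 32·0 + 23·1 = 23
A: 3·2 + 10·1 + 32·3 + 23·2 = 158
A has the highest Borda score (158).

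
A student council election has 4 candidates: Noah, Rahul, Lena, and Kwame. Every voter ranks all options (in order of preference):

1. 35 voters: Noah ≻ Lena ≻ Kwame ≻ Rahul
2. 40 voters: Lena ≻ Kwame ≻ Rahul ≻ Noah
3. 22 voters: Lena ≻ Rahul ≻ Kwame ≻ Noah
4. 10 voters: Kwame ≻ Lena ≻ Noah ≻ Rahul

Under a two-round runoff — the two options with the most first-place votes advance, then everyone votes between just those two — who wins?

Round 1 first-place votes: Noah 35, Rahul 0, Lena 62, Kwame 10.
Lena and Noah advance.
Runoff: Lena is preferred to Noah by 72 voters; Noah by 35.
Lena wins the runoff.

Lena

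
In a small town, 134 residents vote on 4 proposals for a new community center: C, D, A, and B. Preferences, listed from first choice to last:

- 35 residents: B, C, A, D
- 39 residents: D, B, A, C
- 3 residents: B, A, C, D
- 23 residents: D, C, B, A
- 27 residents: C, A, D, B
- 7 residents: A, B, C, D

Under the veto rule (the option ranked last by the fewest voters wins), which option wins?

A

Last-place votes: C 39, D 45, A 23, B 27.
A is ranked last by the fewest voters, so A wins.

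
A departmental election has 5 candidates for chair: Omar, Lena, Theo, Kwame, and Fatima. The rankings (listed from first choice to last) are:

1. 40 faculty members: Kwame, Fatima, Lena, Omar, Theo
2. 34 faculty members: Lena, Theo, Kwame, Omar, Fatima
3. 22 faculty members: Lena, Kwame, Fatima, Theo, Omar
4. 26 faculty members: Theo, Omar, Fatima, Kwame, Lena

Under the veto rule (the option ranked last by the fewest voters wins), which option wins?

Kwame

Last-place votes: Omar 22, Lena 26, Theo 40, Kwame 0, Fatima 34.
Kwame is ranked last by the fewest voters, so Kwame wins.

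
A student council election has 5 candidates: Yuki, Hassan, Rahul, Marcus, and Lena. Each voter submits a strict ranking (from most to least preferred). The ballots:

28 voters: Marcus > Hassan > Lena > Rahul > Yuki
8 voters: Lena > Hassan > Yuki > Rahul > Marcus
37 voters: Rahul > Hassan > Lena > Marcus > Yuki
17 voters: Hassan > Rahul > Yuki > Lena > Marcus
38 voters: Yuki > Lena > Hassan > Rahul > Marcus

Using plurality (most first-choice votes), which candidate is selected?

Yuki

First-place votes: Yuki 38, Hassan 17, Rahul 37, Marcus 28, Lena 8.
Yuki has the most first-place votes.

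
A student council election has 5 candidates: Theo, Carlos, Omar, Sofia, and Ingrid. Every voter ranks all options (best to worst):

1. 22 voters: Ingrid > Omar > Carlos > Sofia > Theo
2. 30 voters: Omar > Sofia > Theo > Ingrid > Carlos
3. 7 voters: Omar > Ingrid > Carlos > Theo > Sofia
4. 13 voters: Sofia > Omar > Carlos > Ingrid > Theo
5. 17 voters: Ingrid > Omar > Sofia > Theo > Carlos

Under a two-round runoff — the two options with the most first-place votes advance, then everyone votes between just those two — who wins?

Omar

Round 1 first-place votes: Theo 0, Carlos 0, Omar 37, Sofia 13, Ingrid 39.
Ingrid and Omar advance.
Runoff: Ingrid is preferred to Omar by 39 voters; Omar by 50.
Omar wins the runoff.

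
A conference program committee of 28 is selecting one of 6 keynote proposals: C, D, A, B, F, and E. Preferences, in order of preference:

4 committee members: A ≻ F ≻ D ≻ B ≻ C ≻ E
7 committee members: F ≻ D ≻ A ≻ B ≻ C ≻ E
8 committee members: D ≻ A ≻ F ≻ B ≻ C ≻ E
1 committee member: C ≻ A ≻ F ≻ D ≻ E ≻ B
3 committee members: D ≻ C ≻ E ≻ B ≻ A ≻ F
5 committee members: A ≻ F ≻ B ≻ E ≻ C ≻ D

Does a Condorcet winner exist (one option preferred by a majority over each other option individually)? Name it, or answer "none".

none

Checking pairwise contests:
D beats C 22–6.
F beats D 17–11.
D beats A 18–10.
D beats B 23–5.
A beats F 21–7.
C beats E 23–5.
Every option loses at least one head-to-head, so there is no Condorcet winner.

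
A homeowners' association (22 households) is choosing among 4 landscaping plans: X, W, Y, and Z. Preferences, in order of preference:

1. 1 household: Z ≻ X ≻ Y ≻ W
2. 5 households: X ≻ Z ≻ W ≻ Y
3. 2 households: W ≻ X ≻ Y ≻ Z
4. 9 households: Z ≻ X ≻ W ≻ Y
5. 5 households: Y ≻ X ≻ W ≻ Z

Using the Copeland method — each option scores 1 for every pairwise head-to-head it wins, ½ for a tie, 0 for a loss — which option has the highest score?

X

X: beats W, Y, and Z → score 3.
W: beats Y; loses to X and Z → score 1.
Y: loses to X, W, and Z → score 0.
Z: beats W and Y; loses to X → score 2.
X has the best pairwise record.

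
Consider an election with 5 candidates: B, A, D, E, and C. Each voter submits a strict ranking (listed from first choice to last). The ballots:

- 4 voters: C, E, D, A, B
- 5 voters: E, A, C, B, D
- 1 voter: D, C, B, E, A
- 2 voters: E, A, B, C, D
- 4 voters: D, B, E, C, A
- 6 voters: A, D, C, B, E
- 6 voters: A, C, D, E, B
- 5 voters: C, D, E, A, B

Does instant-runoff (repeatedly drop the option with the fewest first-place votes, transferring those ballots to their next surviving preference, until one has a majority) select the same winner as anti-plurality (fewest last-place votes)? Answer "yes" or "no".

Instant-runoff — R1 B 0, A 12, D 5, E 7, C 9 (B out); R2 A 12, D 5, E 7, C 9 (D out); R3 A 12, E 11, C 10 (C out); R4 A 12, E 21 (E winner). Winner: E.
Anti-plurality — last-place votes: B 15, A 5, D 7, E 6, C 0. Winner: C.
The two methods disagree.

no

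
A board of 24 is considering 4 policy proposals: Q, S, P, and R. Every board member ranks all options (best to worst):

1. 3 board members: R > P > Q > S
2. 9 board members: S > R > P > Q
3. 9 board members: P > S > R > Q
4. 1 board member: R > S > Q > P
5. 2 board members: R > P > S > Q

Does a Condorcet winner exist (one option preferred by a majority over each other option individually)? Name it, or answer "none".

Checking pairwise contests:
S beats Q 21–3.
P beats S 14–10.
R beats P 15–9.
S beats R 18–6.
Every option loses at least one head-to-head, so there is no Condorcet winner.

none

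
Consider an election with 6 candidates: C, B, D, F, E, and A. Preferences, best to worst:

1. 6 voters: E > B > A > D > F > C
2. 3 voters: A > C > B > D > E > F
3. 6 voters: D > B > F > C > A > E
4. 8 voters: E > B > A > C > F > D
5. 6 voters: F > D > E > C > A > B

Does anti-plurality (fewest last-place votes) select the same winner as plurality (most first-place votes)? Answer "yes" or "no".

Anti-plurality — last-place votes: C 6, B 6, D 8, F 3, E 6, A 0. Winner: A.
Plurality — first-place votes: C 0, B 0, D 6, F 6, E 14, A 3. Winner: E.
The two methods disagree.

no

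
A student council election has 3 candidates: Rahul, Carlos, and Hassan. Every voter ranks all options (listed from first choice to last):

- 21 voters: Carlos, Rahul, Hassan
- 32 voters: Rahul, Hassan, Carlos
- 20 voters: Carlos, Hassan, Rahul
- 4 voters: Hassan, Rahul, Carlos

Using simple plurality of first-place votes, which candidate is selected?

Carlos

First-place votes: Rahul 32, Carlos 41, Hassan 4.
Carlos has the most first-place votes.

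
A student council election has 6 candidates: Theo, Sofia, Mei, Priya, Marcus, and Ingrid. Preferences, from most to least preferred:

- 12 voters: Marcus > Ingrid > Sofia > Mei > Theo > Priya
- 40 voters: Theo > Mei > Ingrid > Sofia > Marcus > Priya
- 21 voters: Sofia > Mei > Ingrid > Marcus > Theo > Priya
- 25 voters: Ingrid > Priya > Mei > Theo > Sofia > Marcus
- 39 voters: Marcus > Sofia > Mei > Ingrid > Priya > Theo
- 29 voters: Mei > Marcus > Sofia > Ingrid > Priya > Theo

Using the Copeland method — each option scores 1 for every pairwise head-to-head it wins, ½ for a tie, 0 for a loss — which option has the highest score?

Mei

Theo: loses to Sofia, Mei, Priya, Marcus, and Ingrid → score 0.
Sofia: beats Theo, Priya, Marcus, and Ingrid; loses to Mei → score 4.
Mei: beats Theo, Sofia, Priya, Marcus, and Ingrid → score 5.
Priya: beats Theo; loses to Sofia, Mei, Marcus, and Ingrid → score 1.
Marcus: beats Theo and Priya; loses to Sofia, Mei, and Ingrid → score 2.
Ingrid: beats Theo, Priya, and Marcus; loses to Sofia and Mei → score 3.
Mei has the best pairwise record.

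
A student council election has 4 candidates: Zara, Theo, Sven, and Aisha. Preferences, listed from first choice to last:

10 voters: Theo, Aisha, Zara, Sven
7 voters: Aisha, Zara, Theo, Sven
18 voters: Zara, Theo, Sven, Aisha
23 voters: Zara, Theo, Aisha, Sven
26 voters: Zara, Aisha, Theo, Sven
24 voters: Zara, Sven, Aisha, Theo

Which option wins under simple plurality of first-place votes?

Zara

First-place votes: Zara 91, Theo 10, Sven 0, Aisha 7.
Zara has the most first-place votes.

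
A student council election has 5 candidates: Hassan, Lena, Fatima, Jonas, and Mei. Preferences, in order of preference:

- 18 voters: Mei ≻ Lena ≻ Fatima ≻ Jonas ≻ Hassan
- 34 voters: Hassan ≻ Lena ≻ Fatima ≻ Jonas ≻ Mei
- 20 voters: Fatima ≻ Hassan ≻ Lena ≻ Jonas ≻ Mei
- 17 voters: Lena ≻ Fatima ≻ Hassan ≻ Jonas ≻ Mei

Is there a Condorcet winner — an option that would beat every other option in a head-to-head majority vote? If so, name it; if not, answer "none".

none

Checking pairwise contests:
Fatima beats Hassan 55–34.
Hassan beats Lena 54–35.
Lena beats Fatima 69–20.
Hassan beats Jonas 71–18.
Hassan beats Mei 71–18.
Every option loses at least one head-to-head, so there is no Condorcet winner.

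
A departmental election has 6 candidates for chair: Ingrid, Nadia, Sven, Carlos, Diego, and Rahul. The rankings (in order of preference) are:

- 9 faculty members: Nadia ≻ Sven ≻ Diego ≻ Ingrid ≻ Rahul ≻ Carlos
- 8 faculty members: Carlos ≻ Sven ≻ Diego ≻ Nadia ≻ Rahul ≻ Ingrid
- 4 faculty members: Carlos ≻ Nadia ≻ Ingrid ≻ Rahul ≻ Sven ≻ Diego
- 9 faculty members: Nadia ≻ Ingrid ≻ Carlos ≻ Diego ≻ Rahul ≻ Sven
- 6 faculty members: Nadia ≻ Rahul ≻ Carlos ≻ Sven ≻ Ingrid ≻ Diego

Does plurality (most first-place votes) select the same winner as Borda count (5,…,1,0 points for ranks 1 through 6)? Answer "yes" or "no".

Plurality — first-place votes: Ingrid 0, Nadia 24, Sven 0, Carlos 12, Diego 0, Rahul 0. Winner: Nadia.
Borda — scores: Ingrid 72, Nadia 152, Sven 84, Carlos 105, Diego 69, Rahul 58. Winner: Nadia.
The two methods agree.

yes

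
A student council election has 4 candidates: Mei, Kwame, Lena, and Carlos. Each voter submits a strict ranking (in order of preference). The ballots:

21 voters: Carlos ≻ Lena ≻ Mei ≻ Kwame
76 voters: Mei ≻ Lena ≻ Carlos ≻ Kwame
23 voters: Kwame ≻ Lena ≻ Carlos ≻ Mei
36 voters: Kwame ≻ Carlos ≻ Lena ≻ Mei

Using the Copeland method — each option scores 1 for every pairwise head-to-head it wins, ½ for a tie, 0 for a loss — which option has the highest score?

Mei: beats Kwame; loses to Lena and Carlos → score 1.
Kwame: loses to Mei, Lena, and Carlos → score 0.
Lena: beats Mei, Kwame, and Carlos → score 3.
Carlos: beats Mei and Kwame; loses to Lena → score 2.
Lena has the best pairwise record.

Lena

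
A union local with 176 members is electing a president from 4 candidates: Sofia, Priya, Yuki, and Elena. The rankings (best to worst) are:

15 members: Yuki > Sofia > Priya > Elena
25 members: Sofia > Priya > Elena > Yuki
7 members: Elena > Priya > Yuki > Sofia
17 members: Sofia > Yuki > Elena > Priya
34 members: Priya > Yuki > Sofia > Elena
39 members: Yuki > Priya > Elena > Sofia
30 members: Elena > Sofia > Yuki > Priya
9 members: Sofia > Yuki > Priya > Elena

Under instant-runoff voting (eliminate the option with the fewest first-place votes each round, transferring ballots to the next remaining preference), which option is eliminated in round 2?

Elena

Round 1: Sofia 51, Priya 34, Yuki 54, Elena 37. Eliminate Priya.
Round 2: Sofia 51, Yuki 88, Elena 37. Eliminate Elena.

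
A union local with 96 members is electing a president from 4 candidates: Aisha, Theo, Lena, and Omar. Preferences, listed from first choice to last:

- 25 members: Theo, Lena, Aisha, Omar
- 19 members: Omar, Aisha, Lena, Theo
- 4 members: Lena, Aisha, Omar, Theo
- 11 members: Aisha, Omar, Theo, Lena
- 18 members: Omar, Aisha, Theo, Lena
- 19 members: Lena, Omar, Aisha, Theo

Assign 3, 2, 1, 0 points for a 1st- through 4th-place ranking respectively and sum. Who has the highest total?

Omar

Aisha: 25·1 + 19·2 + 4·2 + 11·3 + 18·2 + 19·1 = 159
Theo: 25·3 + 19·0 + 4·0 + 11·1 + 18·1 + 19·0 = 104
Lena: 25·2 + 19·1 + 4·3 + 11·0 + 18·0 + 19·3 = 138
Omar: 25·0 + 19·3 + 4·1 + 11·2 + 18·3 + 19·2 = 175
Omar has the highest Borda score (175).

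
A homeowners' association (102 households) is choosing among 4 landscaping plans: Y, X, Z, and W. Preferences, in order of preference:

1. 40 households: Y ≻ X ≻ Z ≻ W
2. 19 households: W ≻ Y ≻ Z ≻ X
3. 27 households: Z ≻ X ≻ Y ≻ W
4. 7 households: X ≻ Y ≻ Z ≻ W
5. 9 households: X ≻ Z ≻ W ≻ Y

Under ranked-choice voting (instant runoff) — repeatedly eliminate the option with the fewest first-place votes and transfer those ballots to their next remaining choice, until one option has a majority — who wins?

Y

Round 1: Y 40, X 16, Z 27, W 19. Eliminate X.
Round 2: Y 47, Z 36, W 19. Eliminate W.
Round 3: Y 66, Z 36. Y has a majority.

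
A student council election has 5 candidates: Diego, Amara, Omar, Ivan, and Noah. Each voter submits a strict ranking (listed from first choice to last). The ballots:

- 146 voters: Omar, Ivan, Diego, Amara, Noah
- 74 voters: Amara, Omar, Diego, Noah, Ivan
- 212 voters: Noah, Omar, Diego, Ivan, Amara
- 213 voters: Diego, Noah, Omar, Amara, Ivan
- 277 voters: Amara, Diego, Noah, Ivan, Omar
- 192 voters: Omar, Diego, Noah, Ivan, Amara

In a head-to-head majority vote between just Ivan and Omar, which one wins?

Omar

Voters preferring Ivan to Omar: 277; preferring Omar to Ivan: 837.
Omar wins the head-to-head.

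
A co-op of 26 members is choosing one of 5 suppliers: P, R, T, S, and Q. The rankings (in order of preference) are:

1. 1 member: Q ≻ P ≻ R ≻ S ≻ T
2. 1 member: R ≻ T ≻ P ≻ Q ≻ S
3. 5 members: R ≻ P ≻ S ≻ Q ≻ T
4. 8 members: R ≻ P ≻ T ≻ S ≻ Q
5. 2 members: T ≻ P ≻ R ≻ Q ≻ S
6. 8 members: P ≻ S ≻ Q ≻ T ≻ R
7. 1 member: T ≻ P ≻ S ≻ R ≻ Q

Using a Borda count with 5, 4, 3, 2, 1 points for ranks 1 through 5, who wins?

P

P: 1·4 + 1·3 + 5·4 + 8·4 + 2·4 + 8·5 + 1·4 = 111
R: 1·3 + 1·5 + 5·5 + 8·5 + 2·3 + 8·1 + 1·2 = 89
T: 1·1 + 1·4 + 5·1 + 8·3 + 2·5 + 8·2 + 1·5 = 65
S: 1·2 + 1·1 + 5·3 + 8·2 + 2·1 + 8·4 + 1·3 = 71
Q: 1·5 + 1·2 + 5·2 + 8·1 + 2·2 + 8·3 + 1·1 = 54
P has the highest Borda score (111).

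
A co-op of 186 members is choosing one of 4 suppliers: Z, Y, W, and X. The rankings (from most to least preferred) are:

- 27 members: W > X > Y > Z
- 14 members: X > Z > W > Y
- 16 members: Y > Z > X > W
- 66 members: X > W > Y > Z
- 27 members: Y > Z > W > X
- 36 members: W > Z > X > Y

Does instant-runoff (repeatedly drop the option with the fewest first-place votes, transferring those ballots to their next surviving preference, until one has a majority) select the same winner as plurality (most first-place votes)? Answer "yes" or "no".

yes

Instant-runoff — R1 Z 0, Y 43, W 63, X 80 (Z out); R2 Y 43, W 63, X 80 (Y out); R3 W 90, X 96 (X winner). Winner: X.
Plurality — first-place votes: Z 0, Y 43, W 63, X 80. Winner: X.
The two methods agree.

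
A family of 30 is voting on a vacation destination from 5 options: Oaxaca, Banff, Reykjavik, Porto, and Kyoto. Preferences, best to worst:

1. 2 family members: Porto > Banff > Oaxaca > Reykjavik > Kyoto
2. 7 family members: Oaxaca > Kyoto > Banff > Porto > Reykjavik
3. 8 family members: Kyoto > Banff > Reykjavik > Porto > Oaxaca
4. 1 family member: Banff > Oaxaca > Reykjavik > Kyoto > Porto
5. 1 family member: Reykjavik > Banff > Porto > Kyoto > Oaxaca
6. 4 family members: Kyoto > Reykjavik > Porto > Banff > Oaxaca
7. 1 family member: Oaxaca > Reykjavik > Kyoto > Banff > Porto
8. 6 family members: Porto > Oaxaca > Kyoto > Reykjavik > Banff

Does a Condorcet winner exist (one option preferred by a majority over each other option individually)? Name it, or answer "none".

none

Checking pairwise contests:
Banff beats Oaxaca 16–14.
Kyoto beats Banff 26–4.
Oaxaca beats Reykjavik 17–13.
Banff beats Porto 18–12.
Oaxaca beats Kyoto 17–13.
Every option loses at least one head-to-head, so there is no Condorcet winner.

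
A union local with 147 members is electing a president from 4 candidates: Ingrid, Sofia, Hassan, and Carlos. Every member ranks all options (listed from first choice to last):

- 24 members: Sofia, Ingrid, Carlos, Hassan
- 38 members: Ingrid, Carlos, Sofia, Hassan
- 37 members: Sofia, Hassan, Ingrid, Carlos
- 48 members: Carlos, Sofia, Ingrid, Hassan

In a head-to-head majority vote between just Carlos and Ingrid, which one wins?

Ingrid

Voters preferring Carlos to Ingrid: 48; preferring Ingrid to Carlos: 99.
Ingrid wins the head-to-head.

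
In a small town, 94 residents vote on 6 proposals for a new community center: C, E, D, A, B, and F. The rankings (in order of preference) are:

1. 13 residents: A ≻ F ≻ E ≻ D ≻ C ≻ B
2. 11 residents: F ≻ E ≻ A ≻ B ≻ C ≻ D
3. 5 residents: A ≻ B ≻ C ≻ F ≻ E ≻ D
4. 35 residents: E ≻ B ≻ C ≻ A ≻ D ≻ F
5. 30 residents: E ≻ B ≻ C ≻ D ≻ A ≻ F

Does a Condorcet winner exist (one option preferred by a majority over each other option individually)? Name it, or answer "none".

E vs C: 89–5 for E.
E vs D: 94–0 for E.
E vs A: 76–18 for E.
E vs B: 89–5 for E.
E vs F: 65–29 for E.
E beats every other option head-to-head.

E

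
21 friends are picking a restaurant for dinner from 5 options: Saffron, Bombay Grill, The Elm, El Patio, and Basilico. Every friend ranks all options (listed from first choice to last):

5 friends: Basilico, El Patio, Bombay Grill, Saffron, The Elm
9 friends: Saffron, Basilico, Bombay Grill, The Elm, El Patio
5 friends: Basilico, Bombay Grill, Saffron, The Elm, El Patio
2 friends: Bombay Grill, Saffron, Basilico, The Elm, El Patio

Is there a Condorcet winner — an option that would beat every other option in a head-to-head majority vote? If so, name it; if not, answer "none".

Checking pairwise contests:
Bombay Grill beats Saffron 12–9.
Basilico beats Bombay Grill 19–2.
Saffron beats The Elm 21–0.
Saffron beats El Patio 16–5.
Saffron beats Basilico 11–10.
Every option loses at least one head-to-head, so there is no Condorcet winner.

none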